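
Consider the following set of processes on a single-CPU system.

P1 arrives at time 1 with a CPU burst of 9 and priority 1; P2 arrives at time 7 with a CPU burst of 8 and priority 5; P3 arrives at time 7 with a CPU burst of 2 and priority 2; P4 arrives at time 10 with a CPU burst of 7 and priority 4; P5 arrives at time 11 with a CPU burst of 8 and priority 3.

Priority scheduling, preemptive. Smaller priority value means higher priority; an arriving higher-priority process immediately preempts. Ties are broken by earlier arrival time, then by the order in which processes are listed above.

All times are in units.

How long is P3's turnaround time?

Gantt: | idle 0-1 | P1 1-10 | P3 10-12 | P5 12-20 | P4 20-27 | P2 27-35 |
Completion: P1=10  P2=35  P3=12  P4=27  P5=20
Turnaround (C−A): P1=9  P2=28  P3=5  P4=17  P5=9
Turnaround(P3) = completion − arrival = 12 − 7 = 5

5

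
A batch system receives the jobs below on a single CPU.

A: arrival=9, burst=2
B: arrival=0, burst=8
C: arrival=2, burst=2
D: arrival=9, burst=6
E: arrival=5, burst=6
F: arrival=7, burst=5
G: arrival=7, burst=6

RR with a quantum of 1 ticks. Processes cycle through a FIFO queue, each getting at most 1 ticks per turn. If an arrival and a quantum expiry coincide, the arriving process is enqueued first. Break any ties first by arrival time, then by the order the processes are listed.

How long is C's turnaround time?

3

Schedule: | B 0-2 | C 2-3 | B 3-4 | C 4-5 | B 5-6 | E 6-7 | B 7-8 | F 8-9 | G 9-10 | E 10-11 | B 11-12 | A 12-13 | D 13-14 | F 14-15 | G 15-16 | E 16-17 | B 17-18 | A 18-19 | D 19-20 | F 20-21 | G 21-22 | E 22-23 | B 23-24 | D 24-25 | F 25-26 | G 26-27 | E 27-28 | D 28-29 | F 29-30 | G 30-31 | E 31-32 | D 32-33 | G 33-34 | D 34-35 |
Completion: A=19  B=24  C=5  D=35  E=32  F=30  G=34
Turnaround (C−A): A=10  B=24  C=3  D=26  E=27  F=23  G=27
Turnaround(C) = completion − arrival = 5 − 2 = 3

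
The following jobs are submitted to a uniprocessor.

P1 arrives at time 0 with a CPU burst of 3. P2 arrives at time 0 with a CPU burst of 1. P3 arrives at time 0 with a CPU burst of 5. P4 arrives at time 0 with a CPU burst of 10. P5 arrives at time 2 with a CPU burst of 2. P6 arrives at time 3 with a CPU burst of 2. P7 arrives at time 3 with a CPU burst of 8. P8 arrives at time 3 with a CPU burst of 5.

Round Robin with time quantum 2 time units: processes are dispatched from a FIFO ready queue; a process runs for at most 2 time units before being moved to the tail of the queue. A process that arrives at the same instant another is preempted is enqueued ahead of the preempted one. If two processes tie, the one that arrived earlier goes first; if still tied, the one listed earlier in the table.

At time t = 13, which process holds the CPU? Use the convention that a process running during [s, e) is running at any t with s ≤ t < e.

Gantt: | P1 0-2 | P2 2-3 | P3 3-5 | P4 5-7 | P5 7-9 | P1 9-10 | P6 10-12 | P7 12-14 | P8 14-16 | P3 16-18 | P4 18-20 | P7 20-22 | P8 22-24 | P3 24-25 | P4 25-27 | P7 27-29 | P8 29-30 | P4 30-32 | P7 32-34 | P4 34-36 |
Completion: P1=10  P2=3  P3=25  P4=36  P5=9  P6=12  P7=34  P8=30
Turnaround (C−A): P1=10  P2=3  P3=25  P4=36  P5=7  P6=9  P7=31  P8=27

P7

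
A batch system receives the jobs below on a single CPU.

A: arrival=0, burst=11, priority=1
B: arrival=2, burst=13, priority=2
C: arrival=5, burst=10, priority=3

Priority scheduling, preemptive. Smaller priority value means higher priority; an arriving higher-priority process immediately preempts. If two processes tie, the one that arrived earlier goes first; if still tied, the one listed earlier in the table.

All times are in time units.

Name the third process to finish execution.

Gantt: | A 0-11 | B 11-24 | C 24-34 |
Completion: A=11  B=24  C=34
Turnaround (C−A): A=11  B=22  C=29
Finish order: A → B → C

C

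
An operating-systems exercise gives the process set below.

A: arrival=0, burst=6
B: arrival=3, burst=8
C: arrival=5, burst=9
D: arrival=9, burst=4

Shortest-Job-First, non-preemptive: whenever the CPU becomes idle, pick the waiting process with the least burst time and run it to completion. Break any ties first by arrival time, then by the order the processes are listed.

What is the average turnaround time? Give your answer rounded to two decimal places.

Timeline: | A 0-6 | B 6-14 | D 14-18 | C 18-27 |
Completion: A=6  B=14  C=27  D=18
Turnaround (C−A): A=6  B=11  C=22  D=9
Turnaround times: A=6, B=11, C=22, D=9
Average turnaround = (6+11+22+9) / 4 = 48/4 = 12.00

12.00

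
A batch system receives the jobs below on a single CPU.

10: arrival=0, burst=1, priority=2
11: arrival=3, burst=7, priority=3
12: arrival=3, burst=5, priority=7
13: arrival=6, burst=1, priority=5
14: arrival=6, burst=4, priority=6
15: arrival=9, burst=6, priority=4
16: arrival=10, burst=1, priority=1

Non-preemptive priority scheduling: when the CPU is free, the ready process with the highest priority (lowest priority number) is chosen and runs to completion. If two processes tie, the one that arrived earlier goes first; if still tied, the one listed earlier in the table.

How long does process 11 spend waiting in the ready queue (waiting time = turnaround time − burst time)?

0

Timeline: | 10 0-1 | idle 1-3 | 11 3-10 | 16 10-11 | 15 11-17 | 13 17-18 | 14 18-22 | 12 22-27 |
Completion: 10=1  11=10  12=27  13=18  14=22  15=17  16=11
Turnaround (C−A): 10=1  11=7  12=24  13=12  14=16  15=8  16=1
Waiting(11) = turnaround − burst = 7 − 7 = 0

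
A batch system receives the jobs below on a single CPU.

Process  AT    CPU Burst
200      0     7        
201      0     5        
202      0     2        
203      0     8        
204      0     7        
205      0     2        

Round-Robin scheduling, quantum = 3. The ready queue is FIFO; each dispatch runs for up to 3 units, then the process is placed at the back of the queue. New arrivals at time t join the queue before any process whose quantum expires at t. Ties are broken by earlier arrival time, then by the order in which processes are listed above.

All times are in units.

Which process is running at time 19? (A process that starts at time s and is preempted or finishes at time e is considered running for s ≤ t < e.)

Gantt: | 200 0-3 | 201 3-6 | 202 6-8 | 203 8-11 | 204 11-14 | 205 14-16 | 200 16-19 | 201 19-21 | 203 21-24 | 204 24-27 | 200 27-28 | 203 28-30 | 204 30-31 |
Completion: 200=28  201=21  202=8  203=30  204=31  205=16
Turnaround (C−A): 200=28  201=21  202=8  203=30  204=31  205=16

201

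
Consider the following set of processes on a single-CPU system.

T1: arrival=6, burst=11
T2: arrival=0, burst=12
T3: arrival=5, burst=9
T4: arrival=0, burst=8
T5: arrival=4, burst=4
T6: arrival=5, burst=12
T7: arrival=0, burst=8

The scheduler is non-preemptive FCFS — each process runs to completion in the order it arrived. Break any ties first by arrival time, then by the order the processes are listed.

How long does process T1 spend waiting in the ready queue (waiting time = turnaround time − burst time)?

Timeline: | T2 0-12 | T4 12-20 | T7 20-28 | T5 28-32 | T3 32-41 | T6 41-53 | T1 53-64 |
Completion: T1=64  T2=12  T3=41  T4=20  T5=32  T6=53  T7=28
Turnaround (C−A): T1=58  T2=12  T3=36  T4=20  T5=28  T6=48  T7=28
Waiting(T1) = turnaround − burst = 58 − 11 = 47

47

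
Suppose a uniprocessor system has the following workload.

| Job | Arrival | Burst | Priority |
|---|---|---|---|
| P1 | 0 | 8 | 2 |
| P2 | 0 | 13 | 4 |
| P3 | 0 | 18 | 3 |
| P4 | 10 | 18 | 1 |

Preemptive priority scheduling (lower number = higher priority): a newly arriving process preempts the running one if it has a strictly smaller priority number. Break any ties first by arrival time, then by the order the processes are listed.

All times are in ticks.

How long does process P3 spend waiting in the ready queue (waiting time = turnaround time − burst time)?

Timeline: | P1 0-8 | P3 8-10 | P4 10-28 | P3 28-44 | P2 44-57 |
Completion: P1=8  P2=57  P3=44  P4=28
Turnaround (C−A): P1=8  P2=57  P3=44  P4=18
Waiting(P3) = turnaround − burst = 44 − 18 = 26

26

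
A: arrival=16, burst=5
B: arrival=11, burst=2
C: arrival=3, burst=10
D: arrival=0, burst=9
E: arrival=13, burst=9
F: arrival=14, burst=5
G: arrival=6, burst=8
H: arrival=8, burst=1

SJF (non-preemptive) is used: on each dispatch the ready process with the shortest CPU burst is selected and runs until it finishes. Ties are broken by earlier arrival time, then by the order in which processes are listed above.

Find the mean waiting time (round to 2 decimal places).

Schedule: | D 0-9 | H 9-10 | G 10-18 | B 18-20 | F 20-25 | A 25-30 | E 30-39 | C 39-49 |
Completion: A=30  B=20  C=49  D=9  E=39  F=25  G=18  H=10
Turnaround (C−A): A=14  B=9  C=46  D=9  E=26  F=11  G=12  H=2
Waiting times: A=9, B=7, C=36, D=0, E=17, F=6, G=4, H=1
Average waiting = (9+7+36+0+17+6+4+1) / 8 = 80/8 = 10.00

10.00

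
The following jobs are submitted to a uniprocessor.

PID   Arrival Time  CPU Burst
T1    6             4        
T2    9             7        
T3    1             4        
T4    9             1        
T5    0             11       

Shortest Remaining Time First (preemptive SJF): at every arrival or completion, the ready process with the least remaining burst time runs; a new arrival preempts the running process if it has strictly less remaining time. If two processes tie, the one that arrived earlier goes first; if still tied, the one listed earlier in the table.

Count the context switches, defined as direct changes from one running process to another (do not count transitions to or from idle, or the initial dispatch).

Timeline: | T5 0-1 | T3 1-5 | T5 5-6 | T1 6-10 | T4 10-11 | T2 11-18 | T5 18-27 |
Completion: T1=10  T2=18  T3=5  T4=11  T5=27

6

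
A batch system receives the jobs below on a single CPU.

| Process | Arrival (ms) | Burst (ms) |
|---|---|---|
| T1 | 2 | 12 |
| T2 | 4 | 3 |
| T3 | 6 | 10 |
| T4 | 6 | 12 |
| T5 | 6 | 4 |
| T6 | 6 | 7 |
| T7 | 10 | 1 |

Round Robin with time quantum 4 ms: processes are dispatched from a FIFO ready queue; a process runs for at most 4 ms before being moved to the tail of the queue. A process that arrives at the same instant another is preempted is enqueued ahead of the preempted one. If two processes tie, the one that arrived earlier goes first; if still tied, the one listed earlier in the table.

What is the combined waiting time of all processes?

Timeline: | idle 0-2 | T1 2-6 | T2 6-9 | T3 9-13 | T4 13-17 | T5 17-21 | T6 21-25 | T1 25-29 | T7 29-30 | T3 30-34 | T4 34-38 | T6 38-41 | T1 41-45 | T3 45-47 | T4 47-51 |
Completion: T1=45  T2=9  T3=47  T4=51  T5=21  T6=41  T7=30
Waiting = turnaround − burst: T1=31, T2=2, T3=31, T4=33, T5=11, T6=28, T7=19
Total waiting = 31 + 2 + 31 + 33 + 11 + 28 + 19 = 155

155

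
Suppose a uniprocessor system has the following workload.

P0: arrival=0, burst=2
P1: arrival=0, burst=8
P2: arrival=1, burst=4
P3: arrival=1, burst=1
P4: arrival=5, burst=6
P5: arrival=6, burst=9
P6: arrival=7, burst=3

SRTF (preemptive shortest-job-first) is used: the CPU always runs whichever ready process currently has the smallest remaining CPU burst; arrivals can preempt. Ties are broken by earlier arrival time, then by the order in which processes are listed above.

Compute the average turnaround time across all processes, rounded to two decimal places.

Schedule: | P0 0-2 | P3 2-3 | P2 3-7 | P6 7-10 | P4 10-16 | P1 16-24 | P5 24-33 |
Completion: P0=2  P1=24  P2=7  P3=3  P4=16  P5=33  P6=10
Turnaround times: P0=2, P1=24, P2=6, P3=2, P4=11, P5=27, P6=3
Average turnaround = (2+24+6+2+11+27+3) / 7 = 75/7 = 10.71

10.71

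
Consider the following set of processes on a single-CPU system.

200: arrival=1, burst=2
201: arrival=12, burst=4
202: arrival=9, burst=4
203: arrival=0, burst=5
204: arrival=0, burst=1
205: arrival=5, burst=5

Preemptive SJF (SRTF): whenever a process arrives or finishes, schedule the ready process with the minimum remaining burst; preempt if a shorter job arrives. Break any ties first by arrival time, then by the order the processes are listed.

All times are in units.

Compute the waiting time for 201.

Schedule: | 204 0-1 | 200 1-3 | 203 3-8 | 205 8-13 | 202 13-17 | 201 17-21 |
Completion: 200=3  201=21  202=17  203=8  204=1  205=13
Waiting(201) = turnaround − burst = 9 − 4 = 5

5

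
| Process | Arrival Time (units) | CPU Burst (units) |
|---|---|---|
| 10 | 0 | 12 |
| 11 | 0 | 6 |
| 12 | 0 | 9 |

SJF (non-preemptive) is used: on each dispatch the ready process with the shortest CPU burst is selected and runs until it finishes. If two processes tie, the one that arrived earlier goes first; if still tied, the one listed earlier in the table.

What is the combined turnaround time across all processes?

48

Schedule: | 11 0-6 | 12 6-15 | 10 15-27 |
Completion: 10=27  11=6  12=15
Turnaround = completion − arrival: 10=27, 11=6, 12=15
Total turnaround = 27 + 6 + 15 = 48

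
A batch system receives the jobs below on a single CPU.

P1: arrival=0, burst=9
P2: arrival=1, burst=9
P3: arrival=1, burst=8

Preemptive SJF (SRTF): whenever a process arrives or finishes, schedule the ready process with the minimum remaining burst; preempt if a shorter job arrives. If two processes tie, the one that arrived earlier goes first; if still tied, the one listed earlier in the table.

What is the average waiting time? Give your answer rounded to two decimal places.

8.00

Schedule: | P1 0-9 | P3 9-17 | P2 17-26 |
Completion: P1=9  P2=26  P3=17
Waiting times: P1=0, P2=16, P3=8
Average waiting = (0+16+8) / 3 = 24/3 = 8.00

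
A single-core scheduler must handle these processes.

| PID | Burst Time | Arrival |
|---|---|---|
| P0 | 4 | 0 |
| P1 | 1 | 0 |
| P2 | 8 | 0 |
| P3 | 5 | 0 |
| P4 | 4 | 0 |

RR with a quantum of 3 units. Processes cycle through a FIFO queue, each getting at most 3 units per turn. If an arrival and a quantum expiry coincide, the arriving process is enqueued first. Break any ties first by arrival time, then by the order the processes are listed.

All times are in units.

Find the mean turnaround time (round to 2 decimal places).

15.80

Schedule: | P0 0-3 | P1 3-4 | P2 4-7 | P3 7-10 | P4 10-13 | P0 13-14 | P2 14-17 | P3 17-19 | P4 19-20 | P2 20-22 |
Completion: P0=14  P1=4  P2=22  P3=19  P4=20
Turnaround (C−A): P0=14  P1=4  P2=22  P3=19  P4=20
Turnaround times: P0=14, P1=4, P2=22, P3=19, P4=20
Average turnaround = (14+4+22+19+20) / 5 = 79/5 = 15.80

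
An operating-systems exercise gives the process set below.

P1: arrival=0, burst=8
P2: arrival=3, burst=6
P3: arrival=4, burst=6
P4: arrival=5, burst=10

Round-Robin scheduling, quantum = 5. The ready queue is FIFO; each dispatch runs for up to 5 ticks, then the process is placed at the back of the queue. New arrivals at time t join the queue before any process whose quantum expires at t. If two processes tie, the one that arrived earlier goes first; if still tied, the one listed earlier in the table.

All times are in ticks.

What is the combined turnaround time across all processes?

Timeline: | P1 0-5 | P2 5-10 | P3 10-15 | P4 15-20 | P1 20-23 | P2 23-24 | P3 24-25 | P4 25-30 |
Completion: P1=23  P2=24  P3=25  P4=30
Turnaround (C−A): P1=23  P2=21  P3=21  P4=25
Turnaround = completion − arrival: P1=23, P2=21, P3=21, P4=25
Total turnaround = 23 + 21 + 21 + 25 = 90

90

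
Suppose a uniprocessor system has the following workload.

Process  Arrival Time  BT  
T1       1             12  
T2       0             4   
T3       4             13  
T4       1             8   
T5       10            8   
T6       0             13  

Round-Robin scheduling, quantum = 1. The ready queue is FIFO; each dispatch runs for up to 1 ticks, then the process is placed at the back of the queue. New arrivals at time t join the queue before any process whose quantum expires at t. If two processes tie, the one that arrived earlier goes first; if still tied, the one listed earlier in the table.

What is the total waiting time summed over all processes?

Gantt: | T2 0-1 | T6 1-2 | T1 2-3 | T4 3-4 | T2 4-5 | T6 5-6 | T1 6-7 | T3 7-8 | T4 8-9 | T2 9-10 | T6 10-11 | T1 11-12 | T3 12-13 | T4 13-14 | T5 14-15 | T2 15-16 | T6 16-17 | T1 17-18 | T3 18-19 | T4 19-20 | T5 20-21 | T6 21-22 | T1 22-23 | T3 23-24 | T4 24-25 | T5 25-26 | T6 26-27 | T1 27-28 | T3 28-29 | T4 29-30 | T5 30-31 | T6 31-32 | T1 32-33 | T3 33-34 | T4 34-35 | T5 35-36 | T6 36-37 | T1 37-38 | T3 38-39 | T4 39-40 | T5 40-41 | T6 41-42 | T1 42-43 | T3 43-44 | T5 44-45 | T6 45-46 | T1 46-47 | T3 47-48 | T5 48-49 | T6 49-50 | T1 50-51 | T3 51-52 | T6 52-53 | T1 53-54 | T3 54-55 | T6 55-56 | T3 56-58 |
Completion: T1=54  T2=16  T3=58  T4=40  T5=49  T6=56
Waiting = turnaround − burst: T1=41, T2=12, T3=41, T4=31, T5=31, T6=43
Total waiting = 41 + 12 + 41 + 31 + 31 + 43 = 199

199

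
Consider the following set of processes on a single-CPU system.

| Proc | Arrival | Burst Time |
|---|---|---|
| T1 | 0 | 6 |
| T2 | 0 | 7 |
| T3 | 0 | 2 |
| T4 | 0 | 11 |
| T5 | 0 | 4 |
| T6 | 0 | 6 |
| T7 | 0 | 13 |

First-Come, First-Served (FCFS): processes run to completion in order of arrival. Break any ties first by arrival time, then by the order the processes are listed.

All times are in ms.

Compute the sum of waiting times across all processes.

Timeline: | T1 0-6 | T2 6-13 | T3 13-15 | T4 15-26 | T5 26-30 | T6 30-36 | T7 36-49 |
Completion: T1=6  T2=13  T3=15  T4=26  T5=30  T6=36  T7=49
Waiting = turnaround − burst: T1=0, T2=6, T3=13, T4=15, T5=26, T6=30, T7=36
Total waiting = 0 + 6 + 13 + 15 + 26 + 30 + 36 = 126

126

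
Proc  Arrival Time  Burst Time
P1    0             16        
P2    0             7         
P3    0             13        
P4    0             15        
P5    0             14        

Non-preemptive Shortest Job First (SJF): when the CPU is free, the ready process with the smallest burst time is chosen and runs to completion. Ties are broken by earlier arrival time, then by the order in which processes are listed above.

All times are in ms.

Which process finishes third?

Timeline: | P2 0-7 | P3 7-20 | P5 20-34 | P4 34-49 | P1 49-65 |
Completion: P1=65  P2=7  P3=20  P4=49  P5=34
Finish order: P2 → P3 → P5 → P4 → P1

P5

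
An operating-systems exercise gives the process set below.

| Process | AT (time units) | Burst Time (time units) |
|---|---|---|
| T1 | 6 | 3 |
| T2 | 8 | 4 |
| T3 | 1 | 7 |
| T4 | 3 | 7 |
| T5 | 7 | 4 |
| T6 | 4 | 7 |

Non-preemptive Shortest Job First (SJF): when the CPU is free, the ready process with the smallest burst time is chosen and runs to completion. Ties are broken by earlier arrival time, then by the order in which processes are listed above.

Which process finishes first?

T3

Gantt: | idle 0-1 | T3 1-8 | T1 8-11 | T5 11-15 | T2 15-19 | T4 19-26 | T6 26-33 |
Completion: T1=11  T2=19  T3=8  T4=26  T5=15  T6=33
Turnaround (C−A): T1=5  T2=11  T3=7  T4=23  T5=8  T6=29
Finish order: T3 → T1 → T5 → T2 → T4 → T6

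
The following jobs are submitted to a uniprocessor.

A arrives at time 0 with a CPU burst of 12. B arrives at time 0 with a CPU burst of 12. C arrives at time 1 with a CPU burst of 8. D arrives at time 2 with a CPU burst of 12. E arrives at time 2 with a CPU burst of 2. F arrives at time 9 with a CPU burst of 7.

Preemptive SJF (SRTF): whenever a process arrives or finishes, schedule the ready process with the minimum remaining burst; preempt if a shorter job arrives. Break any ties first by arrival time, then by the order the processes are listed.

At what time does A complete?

Timeline: | A 0-1 | C 1-2 | E 2-4 | C 4-11 | F 11-18 | A 18-29 | B 29-41 | D 41-53 |
Completion: A=29  B=41  C=11  D=53  E=4  F=18

29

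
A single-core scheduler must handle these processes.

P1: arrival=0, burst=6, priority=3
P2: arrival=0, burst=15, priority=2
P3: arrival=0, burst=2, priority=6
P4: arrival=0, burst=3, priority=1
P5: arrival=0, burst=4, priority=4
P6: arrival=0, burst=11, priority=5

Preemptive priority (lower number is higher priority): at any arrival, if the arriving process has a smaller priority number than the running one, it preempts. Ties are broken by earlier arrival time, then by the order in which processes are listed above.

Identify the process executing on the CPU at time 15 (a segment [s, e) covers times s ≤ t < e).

P2

Schedule: | P4 0-3 | P2 3-18 | P1 18-24 | P5 24-28 | P6 28-39 | P3 39-41 |
Completion: P1=24  P2=18  P3=41  P4=3  P5=28  P6=39
Turnaround (C−A): P1=24  P2=18  P3=41  P4=3  P5=28  P6=39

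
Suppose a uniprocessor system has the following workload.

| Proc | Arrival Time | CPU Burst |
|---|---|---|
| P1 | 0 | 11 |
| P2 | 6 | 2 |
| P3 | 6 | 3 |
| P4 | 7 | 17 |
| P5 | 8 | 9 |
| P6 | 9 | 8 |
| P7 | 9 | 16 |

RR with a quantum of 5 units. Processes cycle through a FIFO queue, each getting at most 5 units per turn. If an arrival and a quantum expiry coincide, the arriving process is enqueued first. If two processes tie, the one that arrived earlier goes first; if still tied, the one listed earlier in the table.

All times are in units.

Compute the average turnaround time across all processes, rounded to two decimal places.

34.57

Gantt: | P1 0-10 | P2 10-12 | P3 12-15 | P4 15-20 | P5 20-25 | P6 25-30 | P7 30-35 | P1 35-36 | P4 36-41 | P5 41-45 | P6 45-48 | P7 48-53 | P4 53-58 | P7 58-63 | P4 63-65 | P7 65-66 |
Completion: P1=36  P2=12  P3=15  P4=65  P5=45  P6=48  P7=66
Turnaround times: P1=36, P2=6, P3=9, P4=58, P5=37, P6=39, P7=57
Average turnaround = (36+6+9+58+37+39+57) / 7 = 242/7 = 34.57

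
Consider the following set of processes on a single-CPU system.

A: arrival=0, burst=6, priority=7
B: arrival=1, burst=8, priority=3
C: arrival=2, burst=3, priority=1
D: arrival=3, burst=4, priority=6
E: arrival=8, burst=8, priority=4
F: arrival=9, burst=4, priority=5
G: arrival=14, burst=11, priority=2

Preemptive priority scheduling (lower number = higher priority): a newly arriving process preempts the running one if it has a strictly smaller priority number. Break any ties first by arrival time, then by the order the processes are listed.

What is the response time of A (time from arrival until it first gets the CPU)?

Gantt: | A 0-1 | B 1-2 | C 2-5 | B 5-12 | E 12-14 | G 14-25 | E 25-31 | F 31-35 | D 35-39 | A 39-44 |
Completion: A=44  B=12  C=5  D=39  E=31  F=35  G=25
Response(A) = first start − arrival = 0 − 0 = 0

0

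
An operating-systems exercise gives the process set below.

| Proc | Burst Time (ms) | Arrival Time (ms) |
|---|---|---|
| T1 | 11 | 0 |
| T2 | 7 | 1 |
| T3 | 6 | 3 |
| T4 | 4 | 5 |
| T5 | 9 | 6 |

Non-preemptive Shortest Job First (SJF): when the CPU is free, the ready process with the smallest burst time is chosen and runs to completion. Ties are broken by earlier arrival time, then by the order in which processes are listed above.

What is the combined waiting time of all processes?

60

Gantt: | T1 0-11 | T4 11-15 | T3 15-21 | T2 21-28 | T5 28-37 |
Completion: T1=11  T2=28  T3=21  T4=15  T5=37
Turnaround (C−A): T1=11  T2=27  T3=18  T4=10  T5=31
Waiting = turnaround − burst: T1=0, T2=20, T3=12, T4=6, T5=22
Total waiting = 0 + 20 + 12 + 6 + 22 = 60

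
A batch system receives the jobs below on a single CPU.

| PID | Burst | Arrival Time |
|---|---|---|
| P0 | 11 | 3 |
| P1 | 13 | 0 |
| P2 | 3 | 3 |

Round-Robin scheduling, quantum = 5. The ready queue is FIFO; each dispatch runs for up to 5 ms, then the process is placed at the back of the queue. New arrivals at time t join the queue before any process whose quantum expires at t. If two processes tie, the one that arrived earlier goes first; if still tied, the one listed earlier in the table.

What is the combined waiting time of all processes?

Timeline: | P1 0-5 | P0 5-10 | P2 10-13 | P1 13-18 | P0 18-23 | P1 23-26 | P0 26-27 |
Completion: P0=27  P1=26  P2=13
Turnaround (C−A): P0=24  P1=26  P2=10
Waiting = turnaround − burst: P0=13, P1=13, P2=7
Total waiting = 13 + 13 + 7 = 33

33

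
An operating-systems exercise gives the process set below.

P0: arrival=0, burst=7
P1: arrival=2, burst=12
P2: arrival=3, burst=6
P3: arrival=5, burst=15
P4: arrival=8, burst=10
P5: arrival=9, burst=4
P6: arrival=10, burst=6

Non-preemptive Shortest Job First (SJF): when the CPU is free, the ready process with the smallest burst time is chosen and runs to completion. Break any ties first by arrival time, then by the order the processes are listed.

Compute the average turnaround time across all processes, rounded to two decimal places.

23.00

Gantt: | P0 0-7 | P2 7-13 | P5 13-17 | P6 17-23 | P4 23-33 | P1 33-45 | P3 45-60 |
Completion: P0=7  P1=45  P2=13  P3=60  P4=33  P5=17  P6=23
Turnaround (C−A): P0=7  P1=43  P2=10  P3=55  P4=25  P5=8  P6=13
Turnaround times: P0=7, P1=43, P2=10, P3=55, P4=25, P5=8, P6=13
Average turnaround = (7+43+10+55+25+8+13) / 7 = 161/7 = 23.00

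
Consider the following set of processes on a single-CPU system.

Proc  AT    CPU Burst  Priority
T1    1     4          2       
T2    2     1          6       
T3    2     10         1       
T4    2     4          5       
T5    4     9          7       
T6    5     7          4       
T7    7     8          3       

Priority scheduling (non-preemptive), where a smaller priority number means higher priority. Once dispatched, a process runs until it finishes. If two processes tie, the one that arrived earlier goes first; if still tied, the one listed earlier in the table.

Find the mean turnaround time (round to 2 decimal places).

23.29

Schedule: | idle 0-1 | T1 1-5 | T3 5-15 | T7 15-23 | T6 23-30 | T4 30-34 | T2 34-35 | T5 35-44 |
Completion: T1=5  T2=35  T3=15  T4=34  T5=44  T6=30  T7=23
Turnaround times: T1=4, T2=33, T3=13, T4=32, T5=40, T6=25, T7=16
Average turnaround = (4+33+13+32+40+25+16) / 7 = 163/7 = 23.29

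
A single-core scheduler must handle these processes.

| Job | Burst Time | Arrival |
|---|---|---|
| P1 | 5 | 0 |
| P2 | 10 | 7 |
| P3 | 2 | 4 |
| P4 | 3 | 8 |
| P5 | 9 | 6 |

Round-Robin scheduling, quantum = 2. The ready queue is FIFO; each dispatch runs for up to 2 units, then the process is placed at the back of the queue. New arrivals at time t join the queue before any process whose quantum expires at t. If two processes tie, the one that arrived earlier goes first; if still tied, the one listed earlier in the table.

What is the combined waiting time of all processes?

33

Timeline: | P1 0-4 | P3 4-6 | P1 6-7 | P5 7-9 | P2 9-11 | P4 11-13 | P5 13-15 | P2 15-17 | P4 17-18 | P5 18-20 | P2 20-22 | P5 22-24 | P2 24-26 | P5 26-27 | P2 27-29 |
Completion: P1=7  P2=29  P3=6  P4=18  P5=27
Waiting = turnaround − burst: P1=2, P2=12, P3=0, P4=7, P5=12
Total waiting = 2 + 12 + 0 + 7 + 12 = 33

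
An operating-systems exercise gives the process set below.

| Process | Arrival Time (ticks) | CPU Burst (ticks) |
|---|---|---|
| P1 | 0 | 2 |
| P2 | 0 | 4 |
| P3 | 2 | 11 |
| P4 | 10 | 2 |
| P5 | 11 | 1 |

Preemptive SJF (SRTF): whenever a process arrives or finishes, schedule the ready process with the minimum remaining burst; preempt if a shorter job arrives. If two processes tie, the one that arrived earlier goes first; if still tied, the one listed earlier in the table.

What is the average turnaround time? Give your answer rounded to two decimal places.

Timeline: | P1 0-2 | P2 2-6 | P3 6-10 | P4 10-12 | P5 12-13 | P3 13-20 |
Completion: P1=2  P2=6  P3=20  P4=12  P5=13
Turnaround (C−A): P1=2  P2=6  P3=18  P4=2  P5=2
Turnaround times: P1=2, P2=6, P3=18, P4=2, P5=2
Average turnaround = (2+6+18+2+2) / 5 = 30/5 = 6.00

6.00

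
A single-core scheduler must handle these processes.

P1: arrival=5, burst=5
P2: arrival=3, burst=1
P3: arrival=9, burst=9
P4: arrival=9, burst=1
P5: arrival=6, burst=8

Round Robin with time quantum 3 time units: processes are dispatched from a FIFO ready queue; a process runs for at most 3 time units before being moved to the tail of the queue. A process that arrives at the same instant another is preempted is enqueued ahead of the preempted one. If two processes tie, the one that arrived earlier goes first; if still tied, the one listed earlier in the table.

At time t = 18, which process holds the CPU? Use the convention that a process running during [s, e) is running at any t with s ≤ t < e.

P5

Schedule: | idle 0-3 | P2 3-4 | idle 4-5 | P1 5-8 | P5 8-11 | P1 11-13 | P3 13-16 | P4 16-17 | P5 17-20 | P3 20-23 | P5 23-25 | P3 25-28 |
Completion: P1=13  P2=4  P3=28  P4=17  P5=25
Turnaround (C−A): P1=8  P2=1  P3=19  P4=8  P5=19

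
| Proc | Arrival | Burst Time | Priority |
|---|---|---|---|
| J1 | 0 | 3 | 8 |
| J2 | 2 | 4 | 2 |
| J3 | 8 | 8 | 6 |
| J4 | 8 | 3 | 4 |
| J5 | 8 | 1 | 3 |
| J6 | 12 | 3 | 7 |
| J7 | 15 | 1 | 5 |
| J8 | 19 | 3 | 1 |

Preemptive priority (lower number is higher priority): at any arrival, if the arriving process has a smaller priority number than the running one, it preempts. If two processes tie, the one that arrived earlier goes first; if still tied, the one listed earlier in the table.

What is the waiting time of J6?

Timeline: | J1 0-2 | J2 2-6 | J1 6-7 | idle 7-8 | J5 8-9 | J4 9-12 | J3 12-15 | J7 15-16 | J3 16-19 | J8 19-22 | J3 22-24 | J6 24-27 |
Completion: J1=7  J2=6  J3=24  J4=12  J5=9  J6=27  J7=16  J8=22
Waiting(J6) = turnaround − burst = 15 − 3 = 12

12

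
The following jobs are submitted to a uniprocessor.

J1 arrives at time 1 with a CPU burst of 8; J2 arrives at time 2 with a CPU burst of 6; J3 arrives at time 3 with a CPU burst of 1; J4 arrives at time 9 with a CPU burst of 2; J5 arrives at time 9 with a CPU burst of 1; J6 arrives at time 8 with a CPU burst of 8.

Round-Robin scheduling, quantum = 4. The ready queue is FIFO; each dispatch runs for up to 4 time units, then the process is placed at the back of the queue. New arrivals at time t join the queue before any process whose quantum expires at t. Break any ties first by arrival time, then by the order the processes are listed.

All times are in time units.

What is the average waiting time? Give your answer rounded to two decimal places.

Gantt: | idle 0-1 | J1 1-5 | J2 5-9 | J3 9-10 | J1 10-14 | J6 14-18 | J4 18-20 | J5 20-21 | J2 21-23 | J6 23-27 |
Completion: J1=14  J2=23  J3=10  J4=20  J5=21  J6=27
Turnaround (C−A): J1=13  J2=21  J3=7  J4=11  J5=12  J6=19
Waiting times: J1=5, J2=15, J3=6, J4=9, J5=11, J6=11
Average waiting = (5+15+6+9+11+11) / 6 = 57/6 = 9.50

9.50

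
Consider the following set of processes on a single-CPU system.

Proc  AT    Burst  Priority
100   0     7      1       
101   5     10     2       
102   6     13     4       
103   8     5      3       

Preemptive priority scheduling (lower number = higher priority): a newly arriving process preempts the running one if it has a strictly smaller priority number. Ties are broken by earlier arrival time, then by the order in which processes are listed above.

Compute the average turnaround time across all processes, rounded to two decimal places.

Gantt: | 100 0-7 | 101 7-17 | 103 17-22 | 102 22-35 |
Completion: 100=7  101=17  102=35  103=22
Turnaround (C−A): 100=7  101=12  102=29  103=14
Turnaround times: 100=7, 101=12, 102=29, 103=14
Average turnaround = (7+12+29+14) / 4 = 62/4 = 15.50

15.50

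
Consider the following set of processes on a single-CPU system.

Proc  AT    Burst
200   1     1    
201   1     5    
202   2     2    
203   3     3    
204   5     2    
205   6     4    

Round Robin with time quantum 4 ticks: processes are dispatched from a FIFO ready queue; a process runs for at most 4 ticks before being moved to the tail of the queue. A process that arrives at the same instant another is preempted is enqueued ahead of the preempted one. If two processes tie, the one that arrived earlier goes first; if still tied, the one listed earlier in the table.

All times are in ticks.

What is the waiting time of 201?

12

Timeline: | idle 0-1 | 200 1-2 | 201 2-6 | 202 6-8 | 203 8-11 | 204 11-13 | 205 13-17 | 201 17-18 |
Completion: 200=2  201=18  202=8  203=11  204=13  205=17
Turnaround (C−A): 200=1  201=17  202=6  203=8  204=8  205=11
Waiting(201) = turnaround − burst = 17 − 5 = 12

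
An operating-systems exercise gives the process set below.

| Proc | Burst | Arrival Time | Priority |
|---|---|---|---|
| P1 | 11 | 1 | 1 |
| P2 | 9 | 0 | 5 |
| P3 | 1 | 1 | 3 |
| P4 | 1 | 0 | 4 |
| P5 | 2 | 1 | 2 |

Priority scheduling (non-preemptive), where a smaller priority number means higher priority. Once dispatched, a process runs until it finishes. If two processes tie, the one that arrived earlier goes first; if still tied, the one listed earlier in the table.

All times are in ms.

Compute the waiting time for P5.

11

Schedule: | P4 0-1 | P1 1-12 | P5 12-14 | P3 14-15 | P2 15-24 |
Completion: P1=12  P2=24  P3=15  P4=1  P5=14
Turnaround (C−A): P1=11  P2=24  P3=14  P4=1  P5=13
Waiting(P5) = turnaround − burst = 13 − 2 = 11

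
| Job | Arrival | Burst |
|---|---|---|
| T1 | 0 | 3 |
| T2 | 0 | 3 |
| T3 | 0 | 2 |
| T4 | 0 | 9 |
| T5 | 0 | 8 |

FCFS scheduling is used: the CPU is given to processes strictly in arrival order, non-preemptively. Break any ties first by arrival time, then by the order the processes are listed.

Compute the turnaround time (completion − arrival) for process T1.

Schedule: | T1 0-3 | T2 3-6 | T3 6-8 | T4 8-17 | T5 17-25 |
Completion: T1=3  T2=6  T3=8  T4=17  T5=25
Turnaround (C−A): T1=3  T2=6  T3=8  T4=17  T5=25
Turnaround(T1) = completion − arrival = 3 − 0 = 3

3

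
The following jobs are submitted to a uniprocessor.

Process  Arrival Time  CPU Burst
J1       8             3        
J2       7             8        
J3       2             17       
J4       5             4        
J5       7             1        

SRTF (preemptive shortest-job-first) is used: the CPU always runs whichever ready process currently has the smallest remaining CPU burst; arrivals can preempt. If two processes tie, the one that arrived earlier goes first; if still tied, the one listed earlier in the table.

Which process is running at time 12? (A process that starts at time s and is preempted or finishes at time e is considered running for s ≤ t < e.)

J1

Schedule: | idle 0-2 | J3 2-5 | J4 5-7 | J5 7-8 | J4 8-10 | J1 10-13 | J2 13-21 | J3 21-35 |
Completion: J1=13  J2=21  J3=35  J4=10  J5=8
Turnaround (C−A): J1=5  J2=14  J3=33  J4=5  J5=1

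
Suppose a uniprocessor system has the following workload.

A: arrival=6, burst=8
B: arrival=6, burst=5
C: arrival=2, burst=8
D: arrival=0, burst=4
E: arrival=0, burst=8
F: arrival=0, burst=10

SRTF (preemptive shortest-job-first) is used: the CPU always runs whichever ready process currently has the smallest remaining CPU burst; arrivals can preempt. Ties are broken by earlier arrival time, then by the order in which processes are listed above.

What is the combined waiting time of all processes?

Gantt: | D 0-4 | E 4-6 | B 6-11 | E 11-17 | C 17-25 | A 25-33 | F 33-43 |
Completion: A=33  B=11  C=25  D=4  E=17  F=43
Turnaround (C−A): A=27  B=5  C=23  D=4  E=17  F=43
Waiting = turnaround − burst: A=19, B=0, C=15, D=0, E=9, F=33
Total waiting = 19 + 0 + 15 + 0 + 9 + 33 = 76

76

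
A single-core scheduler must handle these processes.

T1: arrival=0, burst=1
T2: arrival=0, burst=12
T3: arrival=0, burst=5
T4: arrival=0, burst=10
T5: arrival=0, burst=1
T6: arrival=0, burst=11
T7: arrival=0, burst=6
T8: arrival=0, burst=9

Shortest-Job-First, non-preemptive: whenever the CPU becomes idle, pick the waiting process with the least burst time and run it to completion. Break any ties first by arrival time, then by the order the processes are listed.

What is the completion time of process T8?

22

Timeline: | T1 0-1 | T5 1-2 | T3 2-7 | T7 7-13 | T8 13-22 | T4 22-32 | T6 32-43 | T2 43-55 |
Completion: T1=1  T2=55  T3=7  T4=32  T5=2  T6=43  T7=13  T8=22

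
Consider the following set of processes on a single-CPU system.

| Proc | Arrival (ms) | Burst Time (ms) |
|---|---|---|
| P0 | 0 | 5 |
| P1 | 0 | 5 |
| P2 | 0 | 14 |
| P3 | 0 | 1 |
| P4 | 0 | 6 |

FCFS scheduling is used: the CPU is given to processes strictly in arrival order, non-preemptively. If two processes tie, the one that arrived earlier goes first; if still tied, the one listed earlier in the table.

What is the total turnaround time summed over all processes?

Timeline: | P0 0-5 | P1 5-10 | P2 10-24 | P3 24-25 | P4 25-31 |
Completion: P0=5  P1=10  P2=24  P3=25  P4=31
Turnaround = completion − arrival: P0=5, P1=10, P2=24, P3=25, P4=31
Total turnaround = 5 + 10 + 24 + 25 + 31 = 95

95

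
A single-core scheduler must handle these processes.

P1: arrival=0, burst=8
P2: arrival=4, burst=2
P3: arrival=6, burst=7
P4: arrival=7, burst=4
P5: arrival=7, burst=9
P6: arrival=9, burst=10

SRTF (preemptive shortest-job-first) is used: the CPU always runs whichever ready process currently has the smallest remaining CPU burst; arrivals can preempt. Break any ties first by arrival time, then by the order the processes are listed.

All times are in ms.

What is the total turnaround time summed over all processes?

88

Gantt: | P1 0-4 | P2 4-6 | P1 6-10 | P4 10-14 | P3 14-21 | P5 21-30 | P6 30-40 |
Completion: P1=10  P2=6  P3=21  P4=14  P5=30  P6=40
Turnaround (C−A): P1=10  P2=2  P3=15  P4=7  P5=23  P6=31
Turnaround = completion − arrival: P1=10, P2=2, P3=15, P4=7, P5=23, P6=31
Total turnaround = 10 + 2 + 15 + 7 + 23 + 31 = 88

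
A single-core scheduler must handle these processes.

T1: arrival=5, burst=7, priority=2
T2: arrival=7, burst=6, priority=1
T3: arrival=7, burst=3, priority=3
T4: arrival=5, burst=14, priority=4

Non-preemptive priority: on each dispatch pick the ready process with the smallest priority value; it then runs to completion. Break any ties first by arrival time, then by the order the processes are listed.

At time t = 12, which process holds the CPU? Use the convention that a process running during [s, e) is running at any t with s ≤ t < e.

T2

Gantt: | idle 0-5 | T1 5-12 | T2 12-18 | T3 18-21 | T4 21-35 |
Completion: T1=12  T2=18  T3=21  T4=35
Turnaround (C−A): T1=7  T2=11  T3=14  T4=30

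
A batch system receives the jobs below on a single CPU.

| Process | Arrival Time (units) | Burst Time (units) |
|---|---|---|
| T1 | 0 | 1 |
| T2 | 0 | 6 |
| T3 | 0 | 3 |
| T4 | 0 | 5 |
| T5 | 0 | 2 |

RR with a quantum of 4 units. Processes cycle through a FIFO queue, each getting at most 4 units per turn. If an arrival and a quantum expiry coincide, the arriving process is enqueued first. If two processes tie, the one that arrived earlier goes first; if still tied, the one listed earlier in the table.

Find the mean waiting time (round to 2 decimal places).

Timeline: | T1 0-1 | T2 1-5 | T3 5-8 | T4 8-12 | T5 12-14 | T2 14-16 | T4 16-17 |
Completion: T1=1  T2=16  T3=8  T4=17  T5=14
Turnaround (C−A): T1=1  T2=16  T3=8  T4=17  T5=14
Waiting times: T1=0, T2=10, T3=5, T4=12, T5=12
Average waiting = (0+10+5+12+12) / 5 = 39/5 = 7.80

7.80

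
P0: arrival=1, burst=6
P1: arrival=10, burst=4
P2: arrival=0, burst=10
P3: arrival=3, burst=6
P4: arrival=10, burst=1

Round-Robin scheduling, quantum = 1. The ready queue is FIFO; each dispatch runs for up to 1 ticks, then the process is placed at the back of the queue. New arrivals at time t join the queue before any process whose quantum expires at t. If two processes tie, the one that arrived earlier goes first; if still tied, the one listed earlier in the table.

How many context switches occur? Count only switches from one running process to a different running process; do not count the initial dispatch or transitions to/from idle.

Schedule: | P2 0-1 | P0 1-2 | P2 2-3 | P0 3-4 | P3 4-5 | P2 5-6 | P0 6-7 | P3 7-8 | P2 8-9 | P0 9-10 | P3 10-11 | P2 11-12 | P1 12-13 | P4 13-14 | P0 14-15 | P3 15-16 | P2 16-17 | P1 17-18 | P0 18-19 | P3 19-20 | P2 20-21 | P1 21-22 | P3 22-23 | P2 23-24 | P1 24-25 | P2 25-27 |
Completion: P0=19  P1=25  P2=27  P3=23  P4=14
Turnaround (C−A): P0=18  P1=15  P2=27  P3=20  P4=4

25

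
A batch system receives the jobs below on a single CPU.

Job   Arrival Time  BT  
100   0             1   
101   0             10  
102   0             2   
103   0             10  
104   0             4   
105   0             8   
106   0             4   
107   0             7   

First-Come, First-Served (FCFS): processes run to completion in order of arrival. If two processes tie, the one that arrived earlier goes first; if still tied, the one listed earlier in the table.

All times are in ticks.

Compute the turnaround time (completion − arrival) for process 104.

27

Schedule: | 100 0-1 | 101 1-11 | 102 11-13 | 103 13-23 | 104 23-27 | 105 27-35 | 106 35-39 | 107 39-46 |
Completion: 100=1  101=11  102=13  103=23  104=27  105=35  106=39  107=46
Turnaround (C−A): 100=1  101=11  102=13  103=23  104=27  105=35  106=39  107=46
Turnaround(104) = completion − arrival = 27 − 0 = 27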